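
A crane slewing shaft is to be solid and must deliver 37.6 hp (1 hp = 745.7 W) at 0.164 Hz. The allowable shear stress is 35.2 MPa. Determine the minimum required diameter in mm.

158 mm

ω = 2π·0.164 = 1.030 rad/s, so T = P/ω = 37.6×745.7 / 1.030 = 27210 N·m.
For a solid shaft τ_max = 16T/(πd³), so d = (16T/(π τ_allow))^(1/3) = (16·27210/(π·3.52×10^7))^(1/3) = 0.1579 m.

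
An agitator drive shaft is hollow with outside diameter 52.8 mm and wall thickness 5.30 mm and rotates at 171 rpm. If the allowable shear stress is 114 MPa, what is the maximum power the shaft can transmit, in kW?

J = π(d_o⁴ − d_i⁴)/32 = π(0.0528⁴ − 0.0422⁴)/32 = 4.517×10^-7 m⁴.
T_max = τ_allow·J/r = 1.14×10^8 × 4.517×10^-7 / 0.0264 = 1950 N·m.
ω = 2π·171/60 = 17.91 rad/s, so P_max = T_max·ω = 3.493×10^4 W.

34.9 kW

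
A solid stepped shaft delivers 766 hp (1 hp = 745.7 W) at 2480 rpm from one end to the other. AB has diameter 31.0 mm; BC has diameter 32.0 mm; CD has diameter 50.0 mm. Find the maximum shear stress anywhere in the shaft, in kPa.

376000 kPa

ω = 2π·2480/60 = 259.7 rad/s, so T = P/ω = 766×745.7 / 259.7 = 2199 N·m.
Under the same torque, τ_max = 16T/(πd³) is largest where d is smallest — segment AB (d = 31.0 mm).
τ_max = 16·2199/(π·(0.0310)³) = 3.760×10^8 Pa.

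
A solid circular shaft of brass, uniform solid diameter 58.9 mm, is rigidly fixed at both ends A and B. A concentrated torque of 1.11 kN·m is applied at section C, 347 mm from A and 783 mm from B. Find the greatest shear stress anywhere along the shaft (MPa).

19.2 MPa

With uniform GJ and both ends fixed, compatibility θ_AC = θ_CB gives T_A·a = T_B·b, together with T_A + T_B = T₀.
T_A = T₀·b/(a+b) = 1110·783/1130 = 769.1 N·m; T_B = 340.9 N·m.
τ in each portion: τ_AC = 1.92×10^7 Pa, τ_CB = 8.50×10^6 Pa; maximum is in AC.
τ_max = T_AC·r/J = 769.1·0.0295/1.18×10^-6 = 1.917×10^7 Pa.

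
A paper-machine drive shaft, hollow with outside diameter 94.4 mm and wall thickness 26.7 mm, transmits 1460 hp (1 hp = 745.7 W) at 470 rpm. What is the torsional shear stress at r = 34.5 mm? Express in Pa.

1.01e8 Pa

ω = 2π·470/60 = 49.22 rad/s, so T = P/ω = 1460×745.7 / 49.22 = 22120 N·m.
J = π(d_o⁴ − d_i⁴)/32 = π(0.0944⁴ − 0.0410⁴)/32 = 7.519×10^-6 m⁴.
Shear stress varies linearly with radius: τ = T·r/J = 22120 × 0.0345 / 7.519×10^-6 = 1.015×10^8 Pa.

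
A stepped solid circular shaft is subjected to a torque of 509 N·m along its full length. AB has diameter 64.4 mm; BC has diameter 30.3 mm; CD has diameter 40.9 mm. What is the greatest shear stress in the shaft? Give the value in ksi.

13.5 ksi

Under the same torque, τ_max = 16T/(πd³) is largest where d is smallest — segment BC (d = 30.3 mm).
τ_max = 16·509.0/(π·(0.0303)³) = 9.319×10^7 Pa.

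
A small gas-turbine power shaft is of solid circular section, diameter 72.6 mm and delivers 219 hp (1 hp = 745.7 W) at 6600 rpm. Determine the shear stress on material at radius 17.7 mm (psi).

ω = 2π·6600/60 = 691.2 rad/s, so T = P/ω = 219×745.7 / 691.2 = 236.3 N·m.
J = πd⁴/32 = π(0.0726)⁴/32 = 2.727×10^-6 m⁴.
Shear stress varies linearly with radius: τ = T·r/J = 236.3 × 0.0177 / 2.727×10^-6 = 1.533×10^6 Pa.

222 psi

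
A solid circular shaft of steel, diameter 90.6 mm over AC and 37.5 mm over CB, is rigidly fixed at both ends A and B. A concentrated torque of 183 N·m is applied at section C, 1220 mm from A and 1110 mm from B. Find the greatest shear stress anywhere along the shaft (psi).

176 psi

Compatibility: T_A·a/J_AC = T_B·b/J_CB with T_A + T_B = T₀.
J_AC = 6.61×10^-6 m⁴, J_CB = 1.94×10^-7 m⁴, so T_A = T₀·(J_AC/a)/((J_AC/a)+(J_CB/b)) = 177.3 N·m, T_B = 5.719 N·m.
τ in each portion: τ_AC = 1.21×10^6 Pa, τ_CB = 5.52×10^5 Pa; maximum is in AC.
τ_max = T_AC·r/J = 177.3·0.0453/6.61×10^-6 = 1.214×10^6 Pa.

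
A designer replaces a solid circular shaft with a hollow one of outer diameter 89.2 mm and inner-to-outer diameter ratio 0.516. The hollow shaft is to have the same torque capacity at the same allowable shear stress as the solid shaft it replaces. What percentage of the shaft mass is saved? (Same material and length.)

22.9 %

Equal τ_max and T ⇒ the solid shaft needs d_s³ = d_o³(1−k⁴), so d_s = 89.2·(1−0.516⁴)^(1/3) = 87.04 mm.
Area ratio A_h/A_s = d_o²(1−k²)/d_s² = (1−k²)/(1−k⁴)^(2/3) = 0.7706.
Mass saving = 1 − 0.7706 = 22.9 %.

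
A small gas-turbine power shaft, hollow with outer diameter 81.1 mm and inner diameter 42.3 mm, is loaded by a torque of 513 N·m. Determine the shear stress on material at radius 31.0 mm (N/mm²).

4.04 N/mm²

J = π(d_o⁴ − d_i⁴)/32 = π(0.0811⁴ − 0.0423⁴)/32 = 3.933×10^-6 m⁴.
Shear stress varies linearly with radius: τ = T·r/J = 513.0 × 0.0310 / 3.933×10^-6 = 4.044×10^6 Pa.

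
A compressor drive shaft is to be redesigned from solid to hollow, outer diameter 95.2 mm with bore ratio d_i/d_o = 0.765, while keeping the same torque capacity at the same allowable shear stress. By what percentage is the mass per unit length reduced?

45.1 %

Equal τ_max and T ⇒ the solid shaft needs d_s³ = d_o³(1−k⁴), so d_s = 95.2·(1−0.765⁴)^(1/3) = 82.78 mm.
Area ratio A_h/A_s = d_o²(1−k²)/d_s² = (1−k²)/(1−k⁴)^(2/3) = 0.5485.
Mass saving = 1 − 0.5485 = 45.1 %.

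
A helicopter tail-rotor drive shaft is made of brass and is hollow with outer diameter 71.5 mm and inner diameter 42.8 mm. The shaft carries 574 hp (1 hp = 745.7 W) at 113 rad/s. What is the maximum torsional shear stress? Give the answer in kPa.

ω = 113 rad/s, so T = P/ω = 574×745.7 / 113.0 = 3788 N·m.
J = π(d_o⁴ − d_i⁴)/32 = π(0.0715⁴ − 0.0428⁴)/32 = 2.236×10^-6 m⁴.
τ_max = T·r/J = 3788 × 0.0357 / 2.236×10^-6 = 6.055×10^7 Pa.

60600 kPa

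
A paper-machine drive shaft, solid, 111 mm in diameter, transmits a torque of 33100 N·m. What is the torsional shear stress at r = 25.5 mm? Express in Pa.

J = πd⁴/32 = π(0.111)⁴/32 = 1.490×10^-5 m⁴.
Shear stress varies linearly with radius: τ = T·r/J = 33100 × 0.0255 / 1.490×10^-5 = 5.663×10^7 Pa.

5.66e7 Pa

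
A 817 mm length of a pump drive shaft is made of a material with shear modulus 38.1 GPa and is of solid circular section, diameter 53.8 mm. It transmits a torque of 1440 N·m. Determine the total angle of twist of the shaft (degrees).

J = πd⁴/32 = π(0.0538)⁴/32 = 8.225×10^-7 m⁴.
θ = T·L/(G·J) = 1440 × 0.817 / (38.1×10⁹ × 8.225×10^-7) = 0.03754 rad.

2.15°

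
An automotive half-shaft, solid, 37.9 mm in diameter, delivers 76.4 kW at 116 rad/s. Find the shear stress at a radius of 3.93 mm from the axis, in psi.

ω = 116 rad/s, so T = P/ω = 76.4×10³ / 116.0 = 658.6 N·m.
J = πd⁴/32 = π(0.0379)⁴/32 = 2.026×10^-7 m⁴.
Shear stress varies linearly with radius: τ = T·r/J = 658.6 × 0.00393 / 2.026×10^-7 = 1.278×10^7 Pa.

1850 psi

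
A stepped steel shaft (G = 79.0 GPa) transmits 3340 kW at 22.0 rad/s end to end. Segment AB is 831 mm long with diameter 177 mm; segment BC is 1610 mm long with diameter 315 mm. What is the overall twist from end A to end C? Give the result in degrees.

1.13°

ω = 22.0 rad/s, so T = P/ω = 3340×10³ / 22.00 = 151800 N·m.
J_AB = π(0.177)⁴/32 = 9.64×10^-5 m⁴; J_BC = π(0.315)⁴/32 = 9.67×10^-4 m⁴.
θ = (T/G)·Σ L_i/J_i = (151800/79.0×10⁹)·(0.831/9.64×10^-5 + 1.61/9.67×10^-4) = 0.01977 rad.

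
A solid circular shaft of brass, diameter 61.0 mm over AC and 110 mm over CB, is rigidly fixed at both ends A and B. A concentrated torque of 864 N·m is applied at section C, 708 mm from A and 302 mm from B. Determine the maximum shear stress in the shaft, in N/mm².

3.18 N/mm²

Compatibility: T_A·a/J_AC = T_B·b/J_CB with T_A + T_B = T₀.
J_AC = 1.36×10^-6 m⁴, J_CB = 1.44×10^-5 m⁴, so T_A = T₀·(J_AC/a)/((J_AC/a)+(J_CB/b)) = 33.50 N·m, T_B = 830.5 N·m.
τ in each portion: τ_AC = 7.52×10^5 Pa, τ_CB = 3.18×10^6 Pa; maximum is in CB.
τ_max = T_CB·r/J = 830.5·0.0550/1.44×10^-5 = 3.178×10^6 Pa.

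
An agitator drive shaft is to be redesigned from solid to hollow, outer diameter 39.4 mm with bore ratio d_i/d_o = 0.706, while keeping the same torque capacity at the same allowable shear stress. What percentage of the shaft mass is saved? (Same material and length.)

39.3 %

Equal τ_max and T ⇒ the solid shaft needs d_s³ = d_o³(1−k⁴), so d_s = 39.4·(1−0.706⁴)^(1/3) = 35.82 mm.
Area ratio A_h/A_s = d_o²(1−k²)/d_s² = (1−k²)/(1−k⁴)^(2/3) = 0.6068.
Mass saving = 1 − 0.6068 = 39.3 %.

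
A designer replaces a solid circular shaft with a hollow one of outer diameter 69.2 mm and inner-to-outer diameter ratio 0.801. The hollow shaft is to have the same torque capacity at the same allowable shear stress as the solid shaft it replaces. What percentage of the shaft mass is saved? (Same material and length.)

49.0 %

Equal τ_max and T ⇒ the solid shaft needs d_s³ = d_o³(1−k⁴), so d_s = 69.2·(1−0.801⁴)^(1/3) = 57.99 mm.
Area ratio A_h/A_s = d_o²(1−k²)/d_s² = (1−k²)/(1−k⁴)^(2/3) = 0.5104.
Mass saving = 1 − 0.5104 = 49.0 %.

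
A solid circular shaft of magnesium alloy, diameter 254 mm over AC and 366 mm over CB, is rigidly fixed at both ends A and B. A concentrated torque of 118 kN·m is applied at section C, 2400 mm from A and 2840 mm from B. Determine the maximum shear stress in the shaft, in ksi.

Compatibility: T_A·a/J_AC = T_B·b/J_CB with T_A + T_B = T₀.
J_AC = 4.09×10^-4 m⁴, J_CB = 1.76×10^-3 m⁴, so T_A = T₀·(J_AC/a)/((J_AC/a)+(J_CB/b)) = 25410 N·m, T_B = 92590 N·m.
τ in each portion: τ_AC = 7.90×10^6 Pa, τ_CB = 9.62×10^6 Pa; maximum is in CB.
τ_max = T_CB·r/J = 92590·0.183/1.76×10^-3 = 9.618×10^6 Pa.

1.39 ksi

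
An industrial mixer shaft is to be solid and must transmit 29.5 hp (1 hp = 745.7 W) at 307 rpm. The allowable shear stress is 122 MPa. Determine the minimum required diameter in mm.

30.6 mm

ω = 2π·307/60 = 32.15 rad/s, so T = P/ω = 29.5×745.7 / 32.15 = 684.3 N·m.
For a solid shaft τ_max = 16T/(πd³), so d = (16T/(π τ_allow))^(1/3) = (16·684.3/(π·1.22×10^8))^(1/3) = 0.03057 m.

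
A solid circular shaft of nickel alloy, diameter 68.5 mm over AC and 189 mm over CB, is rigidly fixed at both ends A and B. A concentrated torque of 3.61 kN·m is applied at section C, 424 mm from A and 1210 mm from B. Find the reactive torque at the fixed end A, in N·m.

169 N·m

Compatibility: T_A·a/J_AC = T_B·b/J_CB with T_A + T_B = T₀.
J_AC = 2.16×10^-6 m⁴, J_CB = 1.25×10^-4 m⁴, so T_A = T₀·(J_AC/a)/((J_AC/a)+(J_CB/b)) = 169.4 N·m, T_B = 3441 N·m.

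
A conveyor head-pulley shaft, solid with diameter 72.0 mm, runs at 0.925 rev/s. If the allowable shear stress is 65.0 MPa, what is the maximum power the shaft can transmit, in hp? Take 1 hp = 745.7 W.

J = πd⁴/32 = π(0.0720)⁴/32 = 2.638×10^-6 m⁴.
T_max = τ_allow·J/r = 6.50×10^7 × 2.638×10^-6 / 0.0360 = 4764 N·m.
ω = 2π·0.925 = 5.812 rad/s, so P_max = T_max·ω = 2.769×10^4 W.

37.1 hp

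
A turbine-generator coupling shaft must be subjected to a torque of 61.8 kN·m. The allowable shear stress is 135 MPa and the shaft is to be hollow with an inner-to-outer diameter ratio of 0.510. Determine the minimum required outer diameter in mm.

For a hollow shaft with d_i/d_o = 0.510: τ_max = 16T/(π d_o³ (1−k⁴)), so d_o = [16T/(π τ_allow (1−k⁴))]^(1/3) = [16·61800/(π·1.35×10^8·0.9323)]^(1/3) = 0.1357 m.

136 mm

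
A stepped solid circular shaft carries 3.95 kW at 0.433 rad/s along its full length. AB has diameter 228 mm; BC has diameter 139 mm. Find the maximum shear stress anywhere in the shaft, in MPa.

ω = 0.433 rad/s, so T = P/ω = 3.95×10³ / 0.4330 = 9122 N·m.
Under the same torque, τ_max = 16T/(πd³) is largest where d is smallest — segment BC (d = 139 mm).
τ_max = 16·9122/(π·(0.139)³) = 1.730×10^7 Pa.

17.3 MPa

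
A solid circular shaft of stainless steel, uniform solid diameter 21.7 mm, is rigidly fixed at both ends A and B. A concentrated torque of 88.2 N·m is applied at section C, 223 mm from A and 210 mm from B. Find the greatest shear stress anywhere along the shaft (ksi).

With uniform GJ and both ends fixed, compatibility θ_AC = θ_CB gives T_A·a = T_B·b, together with T_A + T_B = T₀.
T_A = T₀·b/(a+b) = 88.20·210/433.0 = 42.78 N·m; T_B = 45.42 N·m.
τ in each portion: τ_AC = 2.13×10^7 Pa, τ_CB = 2.26×10^7 Pa; maximum is in CB.
τ_max = T_CB·r/J = 45.42·0.0109/2.18×10^-8 = 2.264×10^7 Pa.

3.28 ksi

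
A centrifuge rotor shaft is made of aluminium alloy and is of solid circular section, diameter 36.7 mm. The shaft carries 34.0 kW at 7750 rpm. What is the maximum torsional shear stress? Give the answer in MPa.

ω = 2π·7750/60 = 811.6 rad/s, so T = P/ω = 34.0×10³ / 811.6 = 41.89 N·m.
J = πd⁴/32 = π(0.0367)⁴/32 = 1.781×10^-7 m⁴.
τ_max = T·r/J = 41.89 × 0.0184 / 1.781×10^-7 = 4.316×10^6 Pa.

4.32 MPa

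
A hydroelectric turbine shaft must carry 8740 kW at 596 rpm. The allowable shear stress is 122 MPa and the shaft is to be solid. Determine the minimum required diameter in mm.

180 mm

ω = 2π·596/60 = 62.41 rad/s, so T = P/ω = 8740×10³ / 62.41 = 140000 N·m.
For a solid shaft τ_max = 16T/(πd³), so d = (16T/(π τ_allow))^(1/3) = (16·140000/(π·1.22×10^8))^(1/3) = 0.1801 m.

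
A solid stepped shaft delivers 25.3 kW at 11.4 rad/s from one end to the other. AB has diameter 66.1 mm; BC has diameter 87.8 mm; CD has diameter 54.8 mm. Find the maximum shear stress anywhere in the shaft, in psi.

ω = 11.4 rad/s, so T = P/ω = 25.3×10³ / 11.40 = 2219 N·m.
Under the same torque, τ_max = 16T/(πd³) is largest where d is smallest — segment CD (d = 54.8 mm).
τ_max = 16·2219/(π·(0.0548)³) = 6.868×10^7 Pa.

9960 psi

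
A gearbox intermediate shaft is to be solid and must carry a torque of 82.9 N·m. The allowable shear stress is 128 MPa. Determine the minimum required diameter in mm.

For a solid shaft τ_max = 16T/(πd³), so d = (16T/(π τ_allow))^(1/3) = (16·82.90/(π·1.28×10^8))^(1/3) = 0.01489 m.

14.9 mm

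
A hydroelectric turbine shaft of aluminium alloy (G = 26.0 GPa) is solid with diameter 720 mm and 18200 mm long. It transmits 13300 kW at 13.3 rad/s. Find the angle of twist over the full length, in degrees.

ω = 13.3 rad/s, so T = P/ω = 13300×10³ / 13.30 = 1.000e6 N·m.
J = πd⁴/32 = π(0.720)⁴/32 = 0.02638 m⁴.
θ = T·L/(G·J) = 1.000e6 × 18.2 / (26.0×10⁹ × 0.02638) = 0.02653 rad.

1.52°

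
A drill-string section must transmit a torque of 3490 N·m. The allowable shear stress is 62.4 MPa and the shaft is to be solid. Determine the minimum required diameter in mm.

For a solid shaft τ_max = 16T/(πd³), so d = (16T/(π τ_allow))^(1/3) = (16·3490/(π·6.24×10^7))^(1/3) = 0.06580 m.

65.8 mm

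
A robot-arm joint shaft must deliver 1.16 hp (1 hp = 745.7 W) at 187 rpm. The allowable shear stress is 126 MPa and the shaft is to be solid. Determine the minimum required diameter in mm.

12.1 mm

ω = 2π·187/60 = 19.58 rad/s, so T = P/ω = 1.16×745.7 / 19.58 = 44.17 N·m.
For a solid shaft τ_max = 16T/(πd³), so d = (16T/(π τ_allow))^(1/3) = (16·44.17/(π·1.26×10^8))^(1/3) = 0.01213 m.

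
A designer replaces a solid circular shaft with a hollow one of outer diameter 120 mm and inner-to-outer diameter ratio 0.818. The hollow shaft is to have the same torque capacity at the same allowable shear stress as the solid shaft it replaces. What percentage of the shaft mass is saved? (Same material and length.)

Equal τ_max and T ⇒ the solid shaft needs d_s³ = d_o³(1−k⁴), so d_s = 120·(1−0.818⁴)^(1/3) = 98.45 mm.
Area ratio A_h/A_s = d_o²(1−k²)/d_s² = (1−k²)/(1−k⁴)^(2/3) = 0.4915.
Mass saving = 1 − 0.4915 = 50.8 %.

50.8 %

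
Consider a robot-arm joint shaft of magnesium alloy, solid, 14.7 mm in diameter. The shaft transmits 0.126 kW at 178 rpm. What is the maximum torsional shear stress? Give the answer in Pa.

ω = 2π·178/60 = 18.64 rad/s, so T = P/ω = 0.126×10³ / 18.64 = 6.760 N·m.
J = πd⁴/32 = π(0.0147)⁴/32 = 4.584×10^-9 m⁴.
τ_max = T·r/J = 6.760 × 0.00735 / 4.584×10^-9 = 1.084×10^7 Pa.

1.08e7 Pa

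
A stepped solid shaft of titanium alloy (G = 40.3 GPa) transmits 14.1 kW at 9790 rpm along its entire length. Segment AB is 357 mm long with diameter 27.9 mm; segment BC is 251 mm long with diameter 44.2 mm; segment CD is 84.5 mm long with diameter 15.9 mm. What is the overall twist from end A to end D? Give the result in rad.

0.00687 rad

ω = 2π·9790/60 = 1025 rad/s, so T = P/ω = 14.1×10³ / 1025 = 13.75 N·m.
J_AB = π(0.0279)⁴/32 = 5.95×10^-8 m⁴; J_BC = π(0.0442)⁴/32 = 3.75×10^-7 m⁴; J_CD = π(0.0159)⁴/32 = 6.27×10^-9 m⁴.
θ = (T/G)·Σ L_i/J_i = (13.75/40.3×10⁹)·(0.357/5.95×10^-8 + 0.251/3.75×10^-7 + 0.0845/6.27×10^-9) = 6.873×10^-3 rad.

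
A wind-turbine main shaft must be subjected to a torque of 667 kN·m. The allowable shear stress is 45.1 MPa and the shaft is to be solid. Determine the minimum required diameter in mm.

For a solid shaft τ_max = 16T/(πd³), so d = (16T/(π τ_allow))^(1/3) = (16·667000/(π·4.51×10^7))^(1/3) = 0.4223 m.

422 mm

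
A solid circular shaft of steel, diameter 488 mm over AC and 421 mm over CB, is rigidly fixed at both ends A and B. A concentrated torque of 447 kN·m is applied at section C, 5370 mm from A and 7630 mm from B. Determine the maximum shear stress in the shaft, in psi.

2040 psi

Compatibility: T_A·a/J_AC = T_B·b/J_CB with T_A + T_B = T₀.
J_AC = 5.57×10^-3 m⁴, J_CB = 3.08×10^-3 m⁴, so T_A = T₀·(J_AC/a)/((J_AC/a)+(J_CB/b)) = 321600 N·m, T_B = 125400 N·m.
τ in each portion: τ_AC = 1.41×10^7 Pa, τ_CB = 8.56×10^6 Pa; maximum is in AC.
τ_max = T_AC·r/J = 321600·0.244/5.57×10^-3 = 1.409×10^7 Pa.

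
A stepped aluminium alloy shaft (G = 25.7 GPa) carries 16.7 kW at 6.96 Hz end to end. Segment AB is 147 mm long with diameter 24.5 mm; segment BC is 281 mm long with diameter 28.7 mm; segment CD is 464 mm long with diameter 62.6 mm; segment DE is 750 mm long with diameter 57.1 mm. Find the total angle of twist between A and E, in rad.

ω = 2π·6.96 = 43.73 rad/s, so T = P/ω = 16.7×10³ / 43.73 = 381.9 N·m.
J_AB = π(0.0245)⁴/32 = 3.54×10^-8 m⁴; J_BC = π(0.0287)⁴/32 = 6.66×10^-8 m⁴; J_CD = π(0.0626)⁴/32 = 1.51×10^-6 m⁴; J_DE = π(0.0571)⁴/32 = 1.04×10^-6 m⁴.
θ = (T/G)·Σ L_i/J_i = (381.9/25.7×10⁹)·(0.147/3.54×10^-8 + 0.281/6.66×10^-8 + 0.464/1.51×10^-6 + 0.750/1.04×10^-6) = 0.1397 rad.

0.140 rad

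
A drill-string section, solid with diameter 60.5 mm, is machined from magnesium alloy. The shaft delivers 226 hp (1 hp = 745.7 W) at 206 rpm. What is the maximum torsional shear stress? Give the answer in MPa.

ω = 2π·206/60 = 21.57 rad/s, so T = P/ω = 226×745.7 / 21.57 = 7812 N·m.
J = πd⁴/32 = π(0.0605)⁴/32 = 1.315×10^-6 m⁴.
τ_max = T·r/J = 7812 × 0.0302 / 1.315×10^-6 = 1.797×10^8 Pa.

180 MPa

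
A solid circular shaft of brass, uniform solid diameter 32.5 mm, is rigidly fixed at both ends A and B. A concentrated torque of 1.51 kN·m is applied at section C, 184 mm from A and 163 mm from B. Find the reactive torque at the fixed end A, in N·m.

709 N·m

With uniform GJ and both ends fixed, compatibility θ_AC = θ_CB gives T_A·a = T_B·b, together with T_A + T_B = T₀.
T_A = T₀·b/(a+b) = 1510·163/347.0 = 709.3 N·m; T_B = 800.7 N·m.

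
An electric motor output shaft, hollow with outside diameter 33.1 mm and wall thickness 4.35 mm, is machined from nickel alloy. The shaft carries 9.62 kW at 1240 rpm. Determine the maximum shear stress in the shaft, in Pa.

ω = 2π·1240/60 = 129.9 rad/s, so T = P/ω = 9.62×10³ / 129.9 = 74.08 N·m.
J = π(d_o⁴ − d_i⁴)/32 = π(0.0331⁴ − 0.0244⁴)/32 = 8.305×10^-8 m⁴.
τ_max = T·r/J = 74.08 × 0.0166 / 8.305×10^-8 = 1.476×10^7 Pa.

1.48e7 Pa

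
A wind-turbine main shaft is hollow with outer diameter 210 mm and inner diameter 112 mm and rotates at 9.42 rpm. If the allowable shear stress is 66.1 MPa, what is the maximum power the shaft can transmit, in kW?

109 kW

J = π(d_o⁴ − d_i⁴)/32 = π(0.210⁴ − 0.112⁴)/32 = 1.755×10^-4 m⁴.
T_max = τ_allow·J/r = 6.61×10^7 × 1.755×10^-4 / 0.105 = 110500 N·m.
ω = 2π·9.42/60 = 0.9865 rad/s, so P_max = T_max·ω = 1.090×10^5 W.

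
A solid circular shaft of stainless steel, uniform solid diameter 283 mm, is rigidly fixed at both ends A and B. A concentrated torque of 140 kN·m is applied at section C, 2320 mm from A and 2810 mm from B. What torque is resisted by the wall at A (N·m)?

76700 N·m

With uniform GJ and both ends fixed, compatibility θ_AC = θ_CB gives T_A·a = T_B·b, together with T_A + T_B = T₀.
T_A = T₀·b/(a+b) = 140000·2810/5130 = 76690 N·m; T_B = 63310 N·m.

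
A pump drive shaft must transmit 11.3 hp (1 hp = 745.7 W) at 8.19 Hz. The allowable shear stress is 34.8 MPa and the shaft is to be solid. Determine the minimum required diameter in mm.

28.8 mm

ω = 2π·8.19 = 51.46 rad/s, so T = P/ω = 11.3×745.7 / 51.46 = 163.7 N·m.
For a solid shaft τ_max = 16T/(πd³), so d = (16T/(π τ_allow))^(1/3) = (16·163.7/(π·3.48×10^7))^(1/3) = 0.02883 m.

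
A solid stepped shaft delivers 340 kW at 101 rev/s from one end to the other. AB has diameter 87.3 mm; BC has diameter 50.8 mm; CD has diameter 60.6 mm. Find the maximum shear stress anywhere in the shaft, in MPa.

ω = 2π·101 = 634.6 rad/s, so T = P/ω = 340×10³ / 634.6 = 535.8 N·m.
Under the same torque, τ_max = 16T/(πd³) is largest where d is smallest — segment BC (d = 50.8 mm).
τ_max = 16·535.8/(π·(0.0508)³) = 2.081×10^7 Pa.

20.8 MPa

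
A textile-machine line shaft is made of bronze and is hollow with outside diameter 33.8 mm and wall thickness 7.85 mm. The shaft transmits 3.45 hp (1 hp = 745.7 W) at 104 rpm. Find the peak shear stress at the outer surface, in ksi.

ω = 2π·104/60 = 10.89 rad/s, so T = P/ω = 3.45×745.7 / 10.89 = 236.2 N·m.
J = π(d_o⁴ − d_i⁴)/32 = π(0.0338⁴ − 0.0181⁴)/32 = 1.176×10^-7 m⁴.
τ_max = T·r/J = 236.2 × 0.0169 / 1.176×10^-7 = 3.395×10^7 Pa.

4.92 ksi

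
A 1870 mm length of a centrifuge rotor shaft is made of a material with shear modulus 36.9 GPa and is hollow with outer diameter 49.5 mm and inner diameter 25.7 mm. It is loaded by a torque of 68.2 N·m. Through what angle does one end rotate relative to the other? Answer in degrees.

J = π(d_o⁴ − d_i⁴)/32 = π(0.0495⁴ − 0.0257⁴)/32 = 5.466×10^-7 m⁴.
θ = T·L/(G·J) = 68.20 × 1.87 / (36.9×10⁹ × 5.466×10^-7) = 6.323×10^-3 rad.

0.362°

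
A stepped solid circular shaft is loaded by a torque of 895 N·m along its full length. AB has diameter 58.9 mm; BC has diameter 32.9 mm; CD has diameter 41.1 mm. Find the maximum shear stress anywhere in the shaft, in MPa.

Under the same torque, τ_max = 16T/(πd³) is largest where d is smallest — segment BC (d = 32.9 mm).
τ_max = 16·895.0/(π·(0.0329)³) = 1.280×10^8 Pa.

128 MPa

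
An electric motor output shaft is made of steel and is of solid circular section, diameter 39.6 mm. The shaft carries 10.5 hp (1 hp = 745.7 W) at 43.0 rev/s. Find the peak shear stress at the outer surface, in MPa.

ω = 2π·43.0 = 270.2 rad/s, so T = P/ω = 10.5×745.7 / 270.2 = 28.98 N·m.
J = πd⁴/32 = π(0.0396)⁴/32 = 2.414×10^-7 m⁴.
τ_max = T·r/J = 28.98 × 0.0198 / 2.414×10^-7 = 2.377×10^6 Pa.

2.38 MPa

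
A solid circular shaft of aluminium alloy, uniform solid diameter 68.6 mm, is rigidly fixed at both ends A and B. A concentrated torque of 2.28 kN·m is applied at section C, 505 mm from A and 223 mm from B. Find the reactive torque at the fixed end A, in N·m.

With uniform GJ and both ends fixed, compatibility θ_AC = θ_CB gives T_A·a = T_B·b, together with T_A + T_B = T₀.
T_A = T₀·b/(a+b) = 2280·223/728.0 = 698.4 N·m; T_B = 1582 N·m.

698 N·m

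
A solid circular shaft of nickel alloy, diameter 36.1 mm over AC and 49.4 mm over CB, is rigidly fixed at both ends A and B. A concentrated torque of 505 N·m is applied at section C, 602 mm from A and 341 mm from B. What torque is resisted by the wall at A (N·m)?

70.2 N·m

Compatibility: T_A·a/J_AC = T_B·b/J_CB with T_A + T_B = T₀.
J_AC = 1.67×10^-7 m⁴, J_CB = 5.85×10^-7 m⁴, so T_A = T₀·(J_AC/a)/((J_AC/a)+(J_CB/b)) = 70.23 N·m, T_B = 434.8 N·m.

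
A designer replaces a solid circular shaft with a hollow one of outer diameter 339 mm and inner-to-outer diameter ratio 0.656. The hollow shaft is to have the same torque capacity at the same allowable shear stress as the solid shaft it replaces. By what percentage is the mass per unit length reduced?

34.7 %

Equal τ_max and T ⇒ the solid shaft needs d_s³ = d_o³(1−k⁴), so d_s = 339·(1−0.656⁴)^(1/3) = 316.6 mm.
Area ratio A_h/A_s = d_o²(1−k²)/d_s² = (1−k²)/(1−k⁴)^(2/3) = 0.6530.
Mass saving = 1 − 0.6530 = 34.7 %.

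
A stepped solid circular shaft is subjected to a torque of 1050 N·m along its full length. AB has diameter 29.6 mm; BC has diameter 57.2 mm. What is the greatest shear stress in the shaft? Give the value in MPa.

206 MPa

Under the same torque, τ_max = 16T/(πd³) is largest where d is smallest — segment AB (d = 29.6 mm).
τ_max = 16·1050/(π·(0.0296)³) = 2.062×10^8 Pa.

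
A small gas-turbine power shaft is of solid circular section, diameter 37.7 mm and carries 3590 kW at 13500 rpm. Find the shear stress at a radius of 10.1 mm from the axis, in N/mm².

129 N/mm²

ω = 2π·13500/60 = 1414 rad/s, so T = P/ω = 3590×10³ / 1414 = 2539 N·m.
J = πd⁴/32 = π(0.0377)⁴/32 = 1.983×10^-7 m⁴.
Shear stress varies linearly with radius: τ = T·r/J = 2539 × 0.0101 / 1.983×10^-7 = 1.293×10^8 Pa.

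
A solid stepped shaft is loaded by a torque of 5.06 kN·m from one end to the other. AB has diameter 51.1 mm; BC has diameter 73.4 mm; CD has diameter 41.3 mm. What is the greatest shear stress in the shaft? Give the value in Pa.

3.66e8 Pa

Under the same torque, τ_max = 16T/(πd³) is largest where d is smallest — segment CD (d = 41.3 mm).
τ_max = 16·5060/(π·(0.0413)³) = 3.658×10^8 Pa.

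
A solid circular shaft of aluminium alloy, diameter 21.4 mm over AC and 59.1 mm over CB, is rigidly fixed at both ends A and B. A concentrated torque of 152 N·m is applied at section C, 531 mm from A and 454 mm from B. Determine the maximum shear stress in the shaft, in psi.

Compatibility: T_A·a/J_AC = T_B·b/J_CB with T_A + T_B = T₀.
J_AC = 2.06×10^-8 m⁴, J_CB = 1.20×10^-6 m⁴, so T_A = T₀·(J_AC/a)/((J_AC/a)+(J_CB/b)) = 2.202 N·m, T_B = 149.8 N·m.
τ in each portion: τ_AC = 1.14×10^6 Pa, τ_CB = 3.70×10^6 Pa; maximum is in CB.
τ_max = T_CB·r/J = 149.8·0.0295/1.20×10^-6 = 3.696×10^6 Pa.

536 psi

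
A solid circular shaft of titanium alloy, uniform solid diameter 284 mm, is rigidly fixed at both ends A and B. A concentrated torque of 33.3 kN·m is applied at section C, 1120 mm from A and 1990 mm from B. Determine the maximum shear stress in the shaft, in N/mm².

4.74 N/mm²

With uniform GJ and both ends fixed, compatibility θ_AC = θ_CB gives T_A·a = T_B·b, together with T_A + T_B = T₀.
T_A = T₀·b/(a+b) = 33300·1990/3110 = 21310 N·m; T_B = 11990 N·m.
τ in each portion: τ_AC = 4.74×10^6 Pa, τ_CB = 2.67×10^6 Pa; maximum is in AC.
τ_max = T_AC·r/J = 21310·0.142/6.39×10^-4 = 4.738×10^6 Pa.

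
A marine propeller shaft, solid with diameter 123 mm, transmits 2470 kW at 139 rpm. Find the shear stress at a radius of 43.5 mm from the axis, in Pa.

3.28e8 Pa

ω = 2π·139/60 = 14.56 rad/s, so T = P/ω = 2470×10³ / 14.56 = 169700 N·m.
J = πd⁴/32 = π(0.123)⁴/32 = 2.247×10^-5 m⁴.
Shear stress varies linearly with radius: τ = T·r/J = 169700 × 0.0435 / 2.247×10^-5 = 3.285×10^8 Pa.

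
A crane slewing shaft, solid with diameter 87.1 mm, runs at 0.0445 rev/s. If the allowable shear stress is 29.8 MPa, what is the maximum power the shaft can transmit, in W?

1080 W

J = πd⁴/32 = π(0.0871)⁴/32 = 5.650×10^-6 m⁴.
T_max = τ_allow·J/r = 2.98×10^7 × 5.650×10^-6 / 0.0435 = 3866 N·m.
ω = 2π·0.0445 = 0.2796 rad/s, so P_max = T_max·ω = 1081 W.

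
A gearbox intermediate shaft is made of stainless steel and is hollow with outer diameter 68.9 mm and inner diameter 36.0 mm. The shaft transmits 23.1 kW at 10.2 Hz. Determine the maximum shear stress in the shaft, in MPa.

6.06 MPa

ω = 2π·10.2 = 64.09 rad/s, so T = P/ω = 23.1×10³ / 64.09 = 360.4 N·m.
J = π(d_o⁴ − d_i⁴)/32 = π(0.0689⁴ − 0.0360⁴)/32 = 2.048×10^-6 m⁴.
τ_max = T·r/J = 360.4 × 0.0345 / 2.048×10^-6 = 6.064×10^6 Pa.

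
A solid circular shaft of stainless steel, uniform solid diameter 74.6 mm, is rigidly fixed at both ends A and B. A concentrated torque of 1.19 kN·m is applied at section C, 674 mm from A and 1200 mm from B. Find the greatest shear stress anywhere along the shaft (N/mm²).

With uniform GJ and both ends fixed, compatibility θ_AC = θ_CB gives T_A·a = T_B·b, together with T_A + T_B = T₀.
T_A = T₀·b/(a+b) = 1190·1200/1874 = 762.0 N·m; T_B = 428.0 N·m.
τ in each portion: τ_AC = 9.35×10^6 Pa, τ_CB = 5.25×10^6 Pa; maximum is in AC.
τ_max = T_AC·r/J = 762.0·0.0373/3.04×10^-6 = 9.348×10^6 Pa.

9.35 N/mm²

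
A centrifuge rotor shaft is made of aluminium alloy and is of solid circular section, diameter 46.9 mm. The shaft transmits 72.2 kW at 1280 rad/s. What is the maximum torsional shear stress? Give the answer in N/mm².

ω = 1280 rad/s, so T = P/ω = 72.2×10³ / 1280 = 56.41 N·m.
J = πd⁴/32 = π(0.0469)⁴/32 = 4.750×10^-7 m⁴.
τ_max = T·r/J = 56.41 × 0.0234 / 4.750×10^-7 = 2.785×10^6 Pa.

2.78 N/mm²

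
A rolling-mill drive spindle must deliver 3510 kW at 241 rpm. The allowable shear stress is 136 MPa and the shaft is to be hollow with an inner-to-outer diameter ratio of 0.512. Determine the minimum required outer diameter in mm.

ω = 2π·241/60 = 25.24 rad/s, so T = P/ω = 3510×10³ / 25.24 = 139100 N·m.
For a hollow shaft with d_i/d_o = 0.512: τ_max = 16T/(π d_o³ (1−k⁴)), so d_o = [16T/(π τ_allow (1−k⁴))]^(1/3) = [16·139100/(π·1.36×10^8·0.9313)]^(1/3) = 0.1775 m.

178 mm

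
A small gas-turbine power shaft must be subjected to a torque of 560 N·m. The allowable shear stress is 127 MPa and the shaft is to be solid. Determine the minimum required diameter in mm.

For a solid shaft τ_max = 16T/(πd³), so d = (16T/(π τ_allow))^(1/3) = (16·560.0/(π·1.27×10^8))^(1/3) = 0.02821 m.

28.2 mm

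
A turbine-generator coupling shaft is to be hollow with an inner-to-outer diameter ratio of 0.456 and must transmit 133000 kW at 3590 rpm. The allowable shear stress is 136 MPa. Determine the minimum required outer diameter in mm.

ω = 2π·3590/60 = 375.9 rad/s, so T = P/ω = 133000×10³ / 375.9 = 353800 N·m.
For a hollow shaft with d_i/d_o = 0.456: τ_max = 16T/(π d_o³ (1−k⁴)), so d_o = [16T/(π τ_allow (1−k⁴))]^(1/3) = [16·353800/(π·1.36×10^8·0.9568)]^(1/3) = 0.2401 m.

240 mm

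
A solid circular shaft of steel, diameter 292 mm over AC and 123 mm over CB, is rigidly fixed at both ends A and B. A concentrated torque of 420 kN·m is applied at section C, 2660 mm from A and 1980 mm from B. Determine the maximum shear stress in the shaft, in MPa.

Compatibility: T_A·a/J_AC = T_B·b/J_CB with T_A + T_B = T₀.
J_AC = 7.14×10^-4 m⁴, J_CB = 2.25×10^-5 m⁴, so T_A = T₀·(J_AC/a)/((J_AC/a)+(J_CB/b)) = 403000 N·m, T_B = 17040 N·m.
τ in each portion: τ_AC = 8.24×10^7 Pa, τ_CB = 4.66×10^7 Pa; maximum is in AC.
τ_max = T_AC·r/J = 403000·0.146/7.14×10^-4 = 8.243×10^7 Pa.

82.4 MPa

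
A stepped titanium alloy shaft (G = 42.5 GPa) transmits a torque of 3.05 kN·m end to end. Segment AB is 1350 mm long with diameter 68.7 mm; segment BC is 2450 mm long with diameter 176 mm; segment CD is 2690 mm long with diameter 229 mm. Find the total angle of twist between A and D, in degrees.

J_AB = π(0.0687)⁴/32 = 2.19×10^-6 m⁴; J_BC = π(0.176)⁴/32 = 9.42×10^-5 m⁴; J_CD = π(0.229)⁴/32 = 2.70×10^-4 m⁴.
θ = (T/G)·Σ L_i/J_i = (3050/42.5×10⁹)·(1.35/2.19×10^-6 + 2.45/9.42×10^-5 + 2.69/2.70×10^-4) = 0.04688 rad.

2.69°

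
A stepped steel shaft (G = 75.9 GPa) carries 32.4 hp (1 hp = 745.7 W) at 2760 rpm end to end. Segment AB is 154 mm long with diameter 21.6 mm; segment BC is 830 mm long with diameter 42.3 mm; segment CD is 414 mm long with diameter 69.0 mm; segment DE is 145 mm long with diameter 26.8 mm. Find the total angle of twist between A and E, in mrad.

14.2 mrad

ω = 2π·2760/60 = 289.0 rad/s, so T = P/ω = 32.4×745.7 / 289.0 = 83.59 N·m.
J_AB = π(0.0216)⁴/32 = 2.14×10^-8 m⁴; J_BC = π(0.0423)⁴/32 = 3.14×10^-7 m⁴; J_CD = π(0.0690)⁴/32 = 2.23×10^-6 m⁴; J_DE = π(0.0268)⁴/32 = 5.06×10^-8 m⁴.
θ = (T/G)·Σ L_i/J_i = (83.59/75.9×10⁹)·(0.154/2.14×10^-8 + 0.830/3.14×10^-7 + 0.414/2.23×10^-6 + 0.145/5.06×10^-8) = 0.01420 rad.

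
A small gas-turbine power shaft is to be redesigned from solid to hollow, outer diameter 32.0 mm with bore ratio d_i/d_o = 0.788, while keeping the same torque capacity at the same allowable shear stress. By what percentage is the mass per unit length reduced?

Equal τ_max and T ⇒ the solid shaft needs d_s³ = d_o³(1−k⁴), so d_s = 32.0·(1−0.788⁴)^(1/3) = 27.20 mm.
Area ratio A_h/A_s = d_o²(1−k²)/d_s² = (1−k²)/(1−k⁴)^(2/3) = 0.5245.
Mass saving = 1 − 0.5245 = 47.6 %.

47.6 %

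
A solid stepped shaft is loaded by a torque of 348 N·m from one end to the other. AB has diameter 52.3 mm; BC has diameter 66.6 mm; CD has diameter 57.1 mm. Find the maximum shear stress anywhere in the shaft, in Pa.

1.24e7 Pa

Under the same torque, τ_max = 16T/(πd³) is largest where d is smallest — segment AB (d = 52.3 mm).
τ_max = 16·348.0/(π·(0.0523)³) = 1.239×10^7 Pa.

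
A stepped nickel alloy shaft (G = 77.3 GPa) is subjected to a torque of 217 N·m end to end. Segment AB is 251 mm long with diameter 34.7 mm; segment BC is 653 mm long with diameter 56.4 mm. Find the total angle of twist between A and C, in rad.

J_AB = π(0.0347)⁴/32 = 1.42×10^-7 m⁴; J_BC = π(0.0564)⁴/32 = 9.93×10^-7 m⁴.
θ = (T/G)·Σ L_i/J_i = (217.0/77.3×10⁹)·(0.251/1.42×10^-7 + 0.653/9.93×10^-7) = 6.796×10^-3 rad.

0.00680 rad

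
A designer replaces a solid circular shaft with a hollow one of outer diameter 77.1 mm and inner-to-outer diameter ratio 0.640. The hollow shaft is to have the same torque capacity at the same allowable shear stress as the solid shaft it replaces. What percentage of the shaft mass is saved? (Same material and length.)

Equal τ_max and T ⇒ the solid shaft needs d_s³ = d_o³(1−k⁴), so d_s = 77.1·(1−0.640⁴)^(1/3) = 72.52 mm.
Area ratio A_h/A_s = d_o²(1−k²)/d_s² = (1−k²)/(1−k⁴)^(2/3) = 0.6673.
Mass saving = 1 − 0.6673 = 33.3 %.

33.3 %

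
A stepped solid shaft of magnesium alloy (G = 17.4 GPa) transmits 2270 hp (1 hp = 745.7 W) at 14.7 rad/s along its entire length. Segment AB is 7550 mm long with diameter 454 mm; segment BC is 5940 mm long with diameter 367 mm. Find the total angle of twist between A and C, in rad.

0.0341 rad

ω = 14.7 rad/s, so T = P/ω = 2270×745.7 / 14.70 = 115200 N·m.
J_AB = π(0.454)⁴/32 = 4.17×10^-3 m⁴; J_BC = π(0.367)⁴/32 = 1.78×10^-3 m⁴.
θ = (T/G)·Σ L_i/J_i = (115200/17.4×10⁹)·(7.55/4.17×10^-3 + 5.94/1.78×10^-3) = 0.03405 rad.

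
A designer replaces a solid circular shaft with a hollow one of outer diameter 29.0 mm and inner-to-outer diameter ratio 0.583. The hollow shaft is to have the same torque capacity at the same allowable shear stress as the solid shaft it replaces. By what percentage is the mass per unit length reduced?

28.4 %

Equal τ_max and T ⇒ the solid shaft needs d_s³ = d_o³(1−k⁴), so d_s = 29.0·(1−0.583⁴)^(1/3) = 27.84 mm.
Area ratio A_h/A_s = d_o²(1−k²)/d_s² = (1−k²)/(1−k⁴)^(2/3) = 0.7164.
Mass saving = 1 − 0.7164 = 28.4 %.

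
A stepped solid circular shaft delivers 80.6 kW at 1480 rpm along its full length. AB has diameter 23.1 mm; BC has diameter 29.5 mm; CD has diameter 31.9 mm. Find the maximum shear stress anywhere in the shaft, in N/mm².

ω = 2π·1480/60 = 155.0 rad/s, so T = P/ω = 80.6×10³ / 155.0 = 520.0 N·m.
Under the same torque, τ_max = 16T/(πd³) is largest where d is smallest — segment AB (d = 23.1 mm).
τ_max = 16·520.0/(π·(0.0231)³) = 2.149×10^8 Pa.

215 N/mm²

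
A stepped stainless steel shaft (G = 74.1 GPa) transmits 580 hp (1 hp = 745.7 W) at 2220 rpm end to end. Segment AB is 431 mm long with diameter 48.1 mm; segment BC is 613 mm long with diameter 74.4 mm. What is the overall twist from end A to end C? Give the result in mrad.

ω = 2π·2220/60 = 232.5 rad/s, so T = P/ω = 580×745.7 / 232.5 = 1860 N·m.
J_AB = π(0.0481)⁴/32 = 5.26×10^-7 m⁴; J_BC = π(0.0744)⁴/32 = 3.01×10^-6 m⁴.
θ = (T/G)·Σ L_i/J_i = (1860/74.1×10⁹)·(0.431/5.26×10^-7 + 0.613/3.01×10^-6) = 0.02571 rad.

25.7 mrad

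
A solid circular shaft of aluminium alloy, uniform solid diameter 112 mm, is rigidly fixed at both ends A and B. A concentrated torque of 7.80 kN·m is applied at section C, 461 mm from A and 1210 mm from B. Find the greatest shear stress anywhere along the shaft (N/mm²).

With uniform GJ and both ends fixed, compatibility θ_AC = θ_CB gives T_A·a = T_B·b, together with T_A + T_B = T₀.
T_A = T₀·b/(a+b) = 7800·1210/1671 = 5648 N·m; T_B = 2152 N·m.
τ in each portion: τ_AC = 2.05×10^7 Pa, τ_CB = 7.80×10^6 Pa; maximum is in AC.
τ_max = T_AC·r/J = 5648·0.0560/1.54×10^-5 = 2.047×10^7 Pa.

20.5 N/mm²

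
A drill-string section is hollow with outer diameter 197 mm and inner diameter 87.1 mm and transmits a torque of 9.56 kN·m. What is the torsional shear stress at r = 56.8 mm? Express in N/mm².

J = π(d_o⁴ − d_i⁴)/32 = π(0.197⁴ − 0.0871⁴)/32 = 1.422×10^-4 m⁴.
Shear stress varies linearly with radius: τ = T·r/J = 9560 × 0.0568 / 1.422×10^-4 = 3.818×10^6 Pa.

3.82 N/mm²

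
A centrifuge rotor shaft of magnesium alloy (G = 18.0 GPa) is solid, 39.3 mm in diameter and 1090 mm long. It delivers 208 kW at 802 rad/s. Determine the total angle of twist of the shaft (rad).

ω = 802 rad/s, so T = P/ω = 208×10³ / 802.0 = 259.4 N·m.
J = πd⁴/32 = π(0.0393)⁴/32 = 2.342×10^-7 m⁴.
θ = T·L/(G·J) = 259.4 × 1.09 / (18.0×10⁹ × 2.342×10^-7) = 0.06706 rad.

0.0671 rad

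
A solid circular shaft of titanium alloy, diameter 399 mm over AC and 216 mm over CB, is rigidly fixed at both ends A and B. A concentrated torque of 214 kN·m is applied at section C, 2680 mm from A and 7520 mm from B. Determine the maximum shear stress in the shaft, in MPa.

Compatibility: T_A·a/J_AC = T_B·b/J_CB with T_A + T_B = T₀.
J_AC = 2.49×10^-3 m⁴, J_CB = 2.14×10^-4 m⁴, so T_A = T₀·(J_AC/a)/((J_AC/a)+(J_CB/b)) = 207600 N·m, T_B = 6356 N·m.
τ in each portion: τ_AC = 1.66×10^7 Pa, τ_CB = 3.21×10^6 Pa; maximum is in AC.
τ_max = T_AC·r/J = 207600·0.200/2.49×10^-3 = 1.665×10^7 Pa.

16.6 MPa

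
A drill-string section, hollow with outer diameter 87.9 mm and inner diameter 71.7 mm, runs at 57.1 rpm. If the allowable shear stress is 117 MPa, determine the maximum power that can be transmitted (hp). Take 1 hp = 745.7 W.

J = π(d_o⁴ − d_i⁴)/32 = π(0.0879⁴ − 0.0717⁴)/32 = 3.266×10^-6 m⁴.
T_max = τ_allow·J/r = 1.17×10^8 × 3.266×10^-6 / 0.0440 = 8695 N·m.
ω = 2π·57.1/60 = 5.979 rad/s, so P_max = T_max·ω = 5.199×10^4 W.

69.7 hp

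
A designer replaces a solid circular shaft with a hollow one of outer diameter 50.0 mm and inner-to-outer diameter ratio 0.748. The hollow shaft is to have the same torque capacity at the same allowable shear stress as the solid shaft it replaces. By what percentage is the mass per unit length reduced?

Equal τ_max and T ⇒ the solid shaft needs d_s³ = d_o³(1−k⁴), so d_s = 50.0·(1−0.748⁴)^(1/3) = 44.12 mm.
Area ratio A_h/A_s = d_o²(1−k²)/d_s² = (1−k²)/(1−k⁴)^(2/3) = 0.5658.
Mass saving = 1 − 0.5658 = 43.4 %.

43.4 %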